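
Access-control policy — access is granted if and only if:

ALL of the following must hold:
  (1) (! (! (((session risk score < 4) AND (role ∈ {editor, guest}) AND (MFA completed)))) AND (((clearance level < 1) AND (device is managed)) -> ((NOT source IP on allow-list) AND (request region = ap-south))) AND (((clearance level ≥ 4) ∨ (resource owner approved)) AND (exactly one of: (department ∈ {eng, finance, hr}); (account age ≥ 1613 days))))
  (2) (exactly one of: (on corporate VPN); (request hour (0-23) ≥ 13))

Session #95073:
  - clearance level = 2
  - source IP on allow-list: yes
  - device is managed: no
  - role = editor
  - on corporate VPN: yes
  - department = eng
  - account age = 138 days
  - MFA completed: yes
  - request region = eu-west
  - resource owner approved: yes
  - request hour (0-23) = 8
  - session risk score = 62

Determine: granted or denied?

Atomic conditions:
  session risk score < 4: 62 < 4 is false
  role ∈ {editor, guest}: editor is in the set → true
  MFA completed: yes → true
  clearance level < 1: 2 < 1 is false
  device is managed: no → false
  NOT source IP on allow-list: yes → false
  request region = ap-south: eu-west == ap-south is false
  clearance level ≥ 4: 2 ≥ 4 is false
  resource owner approved: yes → true
  department ∈ {eng, finance, hr}: eng is in the set → true
  account age ≥ 1613 days: 138 ≥ 1613 is false
  on corporate VPN: yes → true
  request hour (0-23) ≥ 13: 8 ≥ 13 is false
Combine:
[1.1.1.1] false AND true AND true = false
[1.1.1] NOT false = true
[1.1] NOT true = false
[1.2.1] false AND false = false
[1.2.2] false AND false = false
[1.2] false → false (antecedent false ⇒ implication holds) = true
[1.3.1] false OR true = true
[1.3.2] exactly-one(true, false) = true
[1.3] true AND true = true
[1] false AND true AND true = false
[2] exactly-one(true, false) = true
[root] false AND true = false
Overall: false → denied

Denied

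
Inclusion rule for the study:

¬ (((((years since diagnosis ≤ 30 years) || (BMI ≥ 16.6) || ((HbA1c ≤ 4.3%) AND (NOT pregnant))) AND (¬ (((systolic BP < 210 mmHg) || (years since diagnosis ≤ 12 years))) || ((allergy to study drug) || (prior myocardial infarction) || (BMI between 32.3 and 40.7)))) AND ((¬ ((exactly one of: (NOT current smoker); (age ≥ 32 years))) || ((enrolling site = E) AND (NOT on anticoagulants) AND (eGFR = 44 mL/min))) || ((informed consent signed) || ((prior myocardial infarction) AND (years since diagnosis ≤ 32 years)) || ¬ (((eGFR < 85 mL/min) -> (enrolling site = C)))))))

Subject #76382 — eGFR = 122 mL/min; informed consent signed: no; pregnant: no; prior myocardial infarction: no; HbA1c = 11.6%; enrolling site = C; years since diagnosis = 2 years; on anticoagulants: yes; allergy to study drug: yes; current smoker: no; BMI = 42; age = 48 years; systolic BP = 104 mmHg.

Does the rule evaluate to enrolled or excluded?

Excluded

Atomic conditions:
  years since diagnosis ≤ 30 years: 2 ≤ 30 is true
  BMI ≥ 16.6: 42 ≥ 16.6 is true
  HbA1c ≤ 4.3%: 11.6 ≤ 4.3 is false
  NOT pregnant: no → true
  systolic BP < 210 mmHg: 104 < 210 is true
  years since diagnosis ≤ 12 years: 2 ≤ 12 is true
  allergy to study drug: yes → true
  prior myocardial infarction: no → false
  BMI between 32.3 and 40.7: 42 in [32.3, 40.7] is false
  NOT current smoker: no → true
  age ≥ 32 years: 48 ≥ 32 is true
  enrolling site = E: C == E is false
  NOT on anticoagulants: yes → false
  eGFR = 44 mL/min: 122 == 44 is false
  informed consent signed: no → false
  years since diagnosis ≤ 32 years: 2 ≤ 32 is true
  eGFR < 85 mL/min: 122 < 85 is false
  enrolling site = C: C == C is true
Combine:
[1.1.1.3] false AND true = false
[1.1.1] true OR true OR false = true
[1.1.2.1.1] true OR true = true
[1.1.2.1] NOT true = false
[1.1.2.2] true OR false OR false = true
[1.1.2] false OR true = true
[1.1] true AND true = true
[1.2.1.1.1] exactly-one(true, true) = false
[1.2.1.1] NOT false = true
[1.2.1.2] false AND false AND false = false
[1.2.1] true OR false = true
[1.2.2.2] false AND true = false
[1.2.2.3.1] false → true (antecedent false ⇒ implication holds) = true
[1.2.2.3] NOT true = false
[1.2.2] false OR false OR false = false
[1.2] true OR false = true
[1] true AND true = true
[root] NOT true = false
Overall: false → excluded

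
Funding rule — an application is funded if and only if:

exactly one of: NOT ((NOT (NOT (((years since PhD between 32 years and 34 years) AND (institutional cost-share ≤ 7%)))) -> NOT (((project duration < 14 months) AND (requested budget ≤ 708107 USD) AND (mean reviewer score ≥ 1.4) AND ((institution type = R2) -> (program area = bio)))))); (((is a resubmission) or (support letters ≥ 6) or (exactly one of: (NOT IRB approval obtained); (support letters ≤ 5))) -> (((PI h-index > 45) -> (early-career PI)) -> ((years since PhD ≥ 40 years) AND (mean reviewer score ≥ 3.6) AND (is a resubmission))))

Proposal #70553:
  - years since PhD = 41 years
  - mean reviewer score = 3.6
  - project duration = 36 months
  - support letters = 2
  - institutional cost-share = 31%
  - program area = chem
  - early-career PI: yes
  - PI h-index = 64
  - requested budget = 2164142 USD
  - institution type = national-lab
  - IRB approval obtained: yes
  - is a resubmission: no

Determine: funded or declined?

Atomic conditions:
  years since PhD between 32 years and 34 years: 41 in [32, 34] is false
  institutional cost-share ≤ 7%: 31 ≤ 7 is false
  project duration < 14 months: 36 < 14 is false
  requested budget ≤ 708107 USD: 2164142 ≤ 708107 is false
  mean reviewer score ≥ 1.4: 3.6 ≥ 1.4 is true
  institution type = R2: national-lab == R2 is false
  program area = bio: chem == bio is false
  is a resubmission: no → false
  support letters ≥ 6: 2 ≥ 6 is false
  NOT IRB approval obtained: yes → false
  support letters ≤ 5: 2 ≤ 5 is true
  PI h-index > 45: 64 > 45 is true
  early-career PI: yes → true
  years since PhD ≥ 40 years: 41 ≥ 40 is true
  mean reviewer score ≥ 3.6: 3.6 ≥ 3.6 is true
Combine:
[1.1.1.1.1] false AND false = false
[1.1.1.1] NOT false = true
[1.1.1] NOT true = false
[1.1.2.1.4] false → false (antecedent false ⇒ implication holds) = true
[1.1.2.1] false AND false AND true AND true = false
[1.1.2] NOT false = true
[1.1] false → true (antecedent false ⇒ implication holds) = true
[1] NOT true = false
[2.1.3] exactly-one(false, true) = true
[2.1] false OR false OR true = true
[2.2.1] true → true = true
[2.2.2] true AND true AND false = false
[2.2] true → false = false
[2] true → false = false
[root] exactly-one(false, false) = false
Overall: false → declined

Declined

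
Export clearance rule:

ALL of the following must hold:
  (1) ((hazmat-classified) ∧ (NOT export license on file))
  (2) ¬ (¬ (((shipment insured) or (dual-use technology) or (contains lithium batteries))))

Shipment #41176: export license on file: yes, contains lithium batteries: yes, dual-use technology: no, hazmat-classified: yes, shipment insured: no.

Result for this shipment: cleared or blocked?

Blocked

Atomic conditions:
  hazmat-classified: yes → true
  NOT export license on file: yes → false
  shipment insured: no → false
  dual-use technology: no → false
  contains lithium batteries: yes → true
Combine:
[1] true AND false = false
[2.1.1] false OR false OR true = true
[2.1] NOT true = false
[2] NOT false = true
[root] false AND true = false
Overall: false → blocked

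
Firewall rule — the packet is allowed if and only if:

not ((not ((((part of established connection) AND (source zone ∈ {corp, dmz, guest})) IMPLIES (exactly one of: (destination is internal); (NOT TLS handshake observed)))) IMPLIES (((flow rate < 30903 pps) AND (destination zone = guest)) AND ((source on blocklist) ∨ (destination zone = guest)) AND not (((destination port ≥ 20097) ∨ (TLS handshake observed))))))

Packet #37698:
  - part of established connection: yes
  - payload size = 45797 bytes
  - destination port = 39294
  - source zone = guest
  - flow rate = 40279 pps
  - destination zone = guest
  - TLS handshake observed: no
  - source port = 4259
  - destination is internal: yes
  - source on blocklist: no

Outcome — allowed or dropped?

Allowed

Atomic conditions:
  part of established connection: yes → true
  source zone ∈ {corp, dmz, guest}: guest is in the set → true
  destination is internal: yes → true
  NOT TLS handshake observed: no → true
  flow rate < 30903 pps: 40279 < 30903 is false
  destination zone = guest: guest == guest is true
  source on blocklist: no → false
  destination port ≥ 20097: 39294 ≥ 20097 is true
  TLS handshake observed: no → false
Combine:
[1.1.1.1] true AND true = true
[1.1.1.2] exactly-one(true, true) = false
[1.1.1] true → false = false
[1.1] NOT false = true
[1.2.1] false AND true = false
[1.2.2] false OR true = true
[1.2.3.1] true OR false = true
[1.2.3] NOT true = false
[1.2] false AND true AND false = false
[1] true → false = false
[root] NOT false = true
Overall: true → allowed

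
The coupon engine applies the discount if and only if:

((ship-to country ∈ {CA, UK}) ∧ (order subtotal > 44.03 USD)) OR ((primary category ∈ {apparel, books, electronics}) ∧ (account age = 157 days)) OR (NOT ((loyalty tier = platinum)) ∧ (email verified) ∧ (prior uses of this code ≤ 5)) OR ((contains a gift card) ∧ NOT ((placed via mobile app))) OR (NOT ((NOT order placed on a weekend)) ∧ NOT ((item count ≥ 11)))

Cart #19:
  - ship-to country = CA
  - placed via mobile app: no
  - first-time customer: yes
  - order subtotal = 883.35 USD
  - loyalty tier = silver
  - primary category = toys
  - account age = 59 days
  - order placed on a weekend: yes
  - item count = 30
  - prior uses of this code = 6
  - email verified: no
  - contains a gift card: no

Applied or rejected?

Applied

Atomic conditions:
  ship-to country ∈ {CA, UK}: CA is in the set → true
  order subtotal > 44.03 USD: 883.35 > 44.03 is true
  primary category ∈ {apparel, books, electronics}: toys is not in the set → false
  account age = 157 days: 59 == 157 is false
  loyalty tier = platinum: silver == platinum is false
  email verified: no → false
  prior uses of this code ≤ 5: 6 ≤ 5 is false
  contains a gift card: no → false
  placed via mobile app: no → false
  NOT order placed on a weekend: yes → false
  item count ≥ 11: 30 ≥ 11 is true
Combine:
[1] true AND true = true
[2] false AND false = false
[3.1] NOT false = true
[3] true AND false AND false = false
[4.2] NOT false = true
[4] false AND true = false
[5.1] NOT false = true
[5.2] NOT true = false
[5] true AND false = false
[root] true OR false OR false OR false OR false = true
Overall: true → applied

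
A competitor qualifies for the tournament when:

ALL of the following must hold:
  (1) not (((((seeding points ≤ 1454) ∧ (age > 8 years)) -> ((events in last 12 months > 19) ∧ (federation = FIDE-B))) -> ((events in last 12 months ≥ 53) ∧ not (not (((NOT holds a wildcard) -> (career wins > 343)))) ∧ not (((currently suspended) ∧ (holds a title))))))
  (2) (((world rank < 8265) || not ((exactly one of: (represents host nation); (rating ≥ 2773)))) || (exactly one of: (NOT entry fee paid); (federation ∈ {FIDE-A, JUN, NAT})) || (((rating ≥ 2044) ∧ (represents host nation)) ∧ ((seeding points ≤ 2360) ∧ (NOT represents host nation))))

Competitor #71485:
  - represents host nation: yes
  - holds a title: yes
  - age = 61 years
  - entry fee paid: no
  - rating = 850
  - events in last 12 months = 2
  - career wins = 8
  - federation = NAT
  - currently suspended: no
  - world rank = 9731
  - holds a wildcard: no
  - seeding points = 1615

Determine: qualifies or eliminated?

Eliminated

Atomic conditions:
  seeding points ≤ 1454: 1615 ≤ 1454 is false
  age > 8 years: 61 > 8 is true
  events in last 12 months > 19: 2 > 19 is false
  federation = FIDE-B: NAT == FIDE-B is false
  events in last 12 months ≥ 53: 2 ≥ 53 is false
  NOT holds a wildcard: no → true
  career wins > 343: 8 > 343 is false
  currently suspended: no → false
  holds a title: yes → true
  world rank < 8265: 9731 < 8265 is false
  represents host nation: yes → true
  rating ≥ 2773: 850 ≥ 2773 is false
  NOT entry fee paid: no → true
  federation ∈ {FIDE-A, JUN, NAT}: NAT is in the set → true
  rating ≥ 2044: 850 ≥ 2044 is false
  seeding points ≤ 2360: 1615 ≤ 2360 is true
  NOT represents host nation: yes → false
Combine:
[1.1.1.1] false AND true = false
[1.1.1.2] false AND false = false
[1.1.1] false → false (antecedent false ⇒ implication holds) = true
[1.1.2.2.1.1] true → false = false
[1.1.2.2.1] NOT false = true
[1.1.2.2] NOT true = false
[1.1.2.3.1] false AND true = false
[1.1.2.3] NOT false = true
[1.1.2] false AND false AND true = false
[1.1] true → false = false
[1] NOT false = true
[2.1.2.1] exactly-one(true, false) = true
[2.1.2] NOT true = false
[2.1] false OR false = false
[2.2] exactly-one(true, true) = false
[2.3.1] false AND true = false
[2.3.2] true AND false = false
[2.3] false AND false = false
[2] false OR false OR false = false
[root] true AND false = false
Overall: false → eliminated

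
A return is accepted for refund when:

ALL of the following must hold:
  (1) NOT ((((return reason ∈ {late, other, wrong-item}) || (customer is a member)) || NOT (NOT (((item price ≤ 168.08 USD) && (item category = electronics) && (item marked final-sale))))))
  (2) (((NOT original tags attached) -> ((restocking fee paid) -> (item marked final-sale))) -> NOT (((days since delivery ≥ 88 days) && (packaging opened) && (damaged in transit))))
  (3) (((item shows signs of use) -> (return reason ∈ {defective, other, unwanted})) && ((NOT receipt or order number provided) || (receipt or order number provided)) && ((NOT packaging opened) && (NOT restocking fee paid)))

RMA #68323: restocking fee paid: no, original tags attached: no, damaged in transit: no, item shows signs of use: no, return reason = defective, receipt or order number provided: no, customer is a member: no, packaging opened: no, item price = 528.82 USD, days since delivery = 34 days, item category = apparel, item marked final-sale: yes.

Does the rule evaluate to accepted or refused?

Atomic conditions:
  return reason ∈ {late, other, wrong-item}: defective is not in the set → false
  customer is a member: no → false
  item price ≤ 168.08 USD: 528.82 ≤ 168.08 is false
  item category = electronics: apparel == electronics is false
  item marked final-sale: yes → true
  NOT original tags attached: no → true
  restocking fee paid: no → false
  days since delivery ≥ 88 days: 34 ≥ 88 is false
  packaging opened: no → false
  damaged in transit: no → false
  item shows signs of use: no → false
  return reason ∈ {defective, other, unwanted}: defective is in the set → true
  NOT receipt or order number provided: no → true
  receipt or order number provided: no → false
  NOT packaging opened: no → true
  NOT restocking fee paid: no → true
Combine:
[1.1.1] false OR false = false
[1.1.2.1.1] false AND false AND true = false
[1.1.2.1] NOT false = true
[1.1.2] NOT true = false
[1.1] false OR false = false
[1] NOT false = true
[2.1.2] false → true (antecedent false ⇒ implication holds) = true
[2.1] true → true = true
[2.2.1] false AND false AND false = false
[2.2] NOT false = true
[2] true → true = true
[3.1] false → true (antecedent false ⇒ implication holds) = true
[3.2] true OR false = true
[3.3] true AND true = true
[3] true AND true AND true = true
[root] true AND true AND true = true
Overall: true → accepted

Accepted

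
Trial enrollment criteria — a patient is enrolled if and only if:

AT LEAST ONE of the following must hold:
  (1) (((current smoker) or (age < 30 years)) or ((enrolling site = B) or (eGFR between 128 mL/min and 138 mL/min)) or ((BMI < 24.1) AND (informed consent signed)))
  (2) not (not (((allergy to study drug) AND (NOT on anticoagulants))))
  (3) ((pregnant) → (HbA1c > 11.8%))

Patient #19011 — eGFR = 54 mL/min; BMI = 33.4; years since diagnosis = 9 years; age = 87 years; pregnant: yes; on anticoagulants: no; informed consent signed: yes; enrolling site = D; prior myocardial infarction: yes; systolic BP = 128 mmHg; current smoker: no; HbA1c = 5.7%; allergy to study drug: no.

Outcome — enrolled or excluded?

Excluded

Atomic conditions:
  current smoker: no → false
  age < 30 years: 87 < 30 is false
  enrolling site = B: D == B is false
  eGFR between 128 mL/min and 138 mL/min: 54 in [128, 138] is false
  BMI < 24.1: 33.4 < 24.1 is false
  informed consent signed: yes → true
  allergy to study drug: no → false
  NOT on anticoagulants: no → true
  pregnant: yes → true
  HbA1c > 11.8%: 5.7 > 11.8 is false
Combine:
[1.1] false OR false = false
[1.2] false OR false = false
[1.3] false AND true = false
[1] false OR false OR false = false
[2.1.1] false AND true = false
[2.1] NOT false = true
[2] NOT true = false
[3] true → false = false
[root] false OR false OR false = false
Overall: false → excluded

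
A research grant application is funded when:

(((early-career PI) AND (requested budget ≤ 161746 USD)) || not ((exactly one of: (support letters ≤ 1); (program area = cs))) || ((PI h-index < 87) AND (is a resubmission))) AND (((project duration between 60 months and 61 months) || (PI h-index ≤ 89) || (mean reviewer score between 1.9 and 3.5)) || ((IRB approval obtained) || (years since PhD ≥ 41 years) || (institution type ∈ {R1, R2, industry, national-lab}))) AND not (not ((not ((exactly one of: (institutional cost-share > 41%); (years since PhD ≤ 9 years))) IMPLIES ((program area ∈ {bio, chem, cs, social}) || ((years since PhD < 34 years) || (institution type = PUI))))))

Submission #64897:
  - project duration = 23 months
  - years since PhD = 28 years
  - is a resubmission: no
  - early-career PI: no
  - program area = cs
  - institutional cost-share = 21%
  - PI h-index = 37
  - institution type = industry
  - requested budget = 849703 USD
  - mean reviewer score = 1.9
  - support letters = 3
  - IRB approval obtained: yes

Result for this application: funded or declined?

Atomic conditions:
  early-career PI: no → false
  requested budget ≤ 161746 USD: 849703 ≤ 161746 is false
  support letters ≤ 1: 3 ≤ 1 is false
  program area = cs: cs == cs is true
  PI h-index < 87: 37 < 87 is true
  is a resubmission: no → false
  project duration between 60 months and 61 months: 23 in [60, 61] is false
  PI h-index ≤ 89: 37 ≤ 89 is true
  mean reviewer score between 1.9 and 3.5: 1.9 in [1.9, 3.5] is true
  IRB approval obtained: yes → true
  years since PhD ≥ 41 years: 28 ≥ 41 is false
  institution type ∈ {R1, R2, industry, national-lab}: industry is in the set → true
  institutional cost-share > 41%: 21 > 41 is false
  years since PhD ≤ 9 years: 28 ≤ 9 is false
  program area ∈ {bio, chem, cs, social}: cs is in the set → true
  years since PhD < 34 years: 28 < 34 is true
  institution type = PUI: industry == PUI is false
Combine:
[1.1] false AND false = false
[1.2.1] exactly-one(false, true) = true
[1.2] NOT true = false
[1.3] true AND false = false
[1] false OR false OR false = false
[2.1] false OR true OR true = true
[2.2] true OR false OR true = true
[2] true OR true = true
[3.1.1.1.1] exactly-one(false, false) = false
[3.1.1.1] NOT false = true
[3.1.1.2.2] true OR false = true
[3.1.1.2] true OR true = true
[3.1.1] true → true = true
[3.1] NOT true = false
[3] NOT false = true
[root] false AND true AND true = false
Overall: false → declined

Declined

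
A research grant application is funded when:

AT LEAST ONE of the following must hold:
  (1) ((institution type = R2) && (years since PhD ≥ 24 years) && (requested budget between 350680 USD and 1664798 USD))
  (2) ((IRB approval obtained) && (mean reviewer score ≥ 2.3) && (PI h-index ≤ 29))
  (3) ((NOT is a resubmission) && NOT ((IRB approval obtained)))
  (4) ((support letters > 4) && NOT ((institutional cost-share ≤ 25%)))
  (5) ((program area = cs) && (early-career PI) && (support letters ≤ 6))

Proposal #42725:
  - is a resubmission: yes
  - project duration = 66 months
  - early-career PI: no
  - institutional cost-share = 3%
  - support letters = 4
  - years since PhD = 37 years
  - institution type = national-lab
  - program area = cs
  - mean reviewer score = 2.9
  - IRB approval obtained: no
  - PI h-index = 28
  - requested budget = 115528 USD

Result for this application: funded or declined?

Atomic conditions:
  institution type = R2: national-lab == R2 is false
  years since PhD ≥ 24 years: 37 ≥ 24 is true
  requested budget between 350680 USD and 1664798 USD: 115528 in [350680, 1664798] is false
  IRB approval obtained: no → false
  mean reviewer score ≥ 2.3: 2.9 ≥ 2.3 is true
  PI h-index ≤ 29: 28 ≤ 29 is true
  NOT is a resubmission: yes → false
  support letters > 4: 4 > 4 is false
  institutional cost-share ≤ 25%: 3 ≤ 25 is true
  program area = cs: cs == cs is true
  early-career PI: no → false
  support letters ≤ 6: 4 ≤ 6 is true
Combine:
[1] false AND true AND false = false
[2] false AND true AND true = false
[3.2] NOT false = true
[3] false AND true = false
[4.2] NOT true = false
[4] false AND false = false
[5] true AND false AND true = false
[root] false OR false OR false OR false OR false = false
Overall: false → declined

Declined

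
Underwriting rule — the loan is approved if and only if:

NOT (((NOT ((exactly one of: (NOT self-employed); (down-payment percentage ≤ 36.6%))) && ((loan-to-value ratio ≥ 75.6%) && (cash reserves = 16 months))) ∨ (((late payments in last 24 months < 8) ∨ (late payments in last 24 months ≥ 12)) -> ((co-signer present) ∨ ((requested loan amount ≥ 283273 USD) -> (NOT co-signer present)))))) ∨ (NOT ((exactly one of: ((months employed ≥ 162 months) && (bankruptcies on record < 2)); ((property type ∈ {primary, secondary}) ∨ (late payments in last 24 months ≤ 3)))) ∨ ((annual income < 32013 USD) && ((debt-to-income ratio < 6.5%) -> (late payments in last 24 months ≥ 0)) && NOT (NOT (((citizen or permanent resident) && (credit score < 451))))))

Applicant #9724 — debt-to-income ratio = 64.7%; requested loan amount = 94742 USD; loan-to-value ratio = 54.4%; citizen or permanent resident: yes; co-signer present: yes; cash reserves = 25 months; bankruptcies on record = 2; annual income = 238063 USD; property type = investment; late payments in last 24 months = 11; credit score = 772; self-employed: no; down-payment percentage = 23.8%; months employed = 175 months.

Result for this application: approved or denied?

Atomic conditions:
  NOT self-employed: no → true
  down-payment percentage ≤ 36.6%: 23.8 ≤ 36.6 is true
  loan-to-value ratio ≥ 75.6%: 54.4 ≥ 75.6 is false
  cash reserves = 16 months: 25 == 16 is false
  late payments in last 24 months < 8: 11 < 8 is false
  late payments in last 24 months ≥ 12: 11 ≥ 12 is false
  co-signer present: yes → true
  requested loan amount ≥ 283273 USD: 94742 ≥ 283273 is false
  NOT co-signer present: yes → false
  months employed ≥ 162 months: 175 ≥ 162 is true
  bankruptcies on record < 2: 2 < 2 is false
  property type ∈ {primary, secondary}: investment is not in the set → false
  late payments in last 24 months ≤ 3: 11 ≤ 3 is false
  annual income < 32013 USD: 238063 < 32013 is false
  debt-to-income ratio < 6.5%: 64.7 < 6.5 is false
  late payments in last 24 months ≥ 0: 11 ≥ 0 is true
  citizen or permanent resident: yes → true
  credit score < 451: 772 < 451 is false
Combine:
[1.1.1.1.1] exactly-one(true, true) = false
[1.1.1.1] NOT false = true
[1.1.1.2] false AND false = false
[1.1.1] true AND false = false
[1.1.2.1] false OR false = false
[1.1.2.2.2] false → false (antecedent false ⇒ implication holds) = true
[1.1.2.2] true OR true = true
[1.1.2] false → true (antecedent false ⇒ implication holds) = true
[1.1] false OR true = true
[1] NOT true = false
[2.1.1.1] true AND false = false
[2.1.1.2] false OR false = false
[2.1.1] exactly-one(false, false) = false
[2.1] NOT false = true
[2.2.2] false → true (antecedent false ⇒ implication holds) = true
[2.2.3.1.1] true AND false = false
[2.2.3.1] NOT false = true
[2.2.3] NOT true = false
[2.2] false AND true AND false = false
[2] true OR false = true
[root] false OR true = true
Overall: true → approved

Approved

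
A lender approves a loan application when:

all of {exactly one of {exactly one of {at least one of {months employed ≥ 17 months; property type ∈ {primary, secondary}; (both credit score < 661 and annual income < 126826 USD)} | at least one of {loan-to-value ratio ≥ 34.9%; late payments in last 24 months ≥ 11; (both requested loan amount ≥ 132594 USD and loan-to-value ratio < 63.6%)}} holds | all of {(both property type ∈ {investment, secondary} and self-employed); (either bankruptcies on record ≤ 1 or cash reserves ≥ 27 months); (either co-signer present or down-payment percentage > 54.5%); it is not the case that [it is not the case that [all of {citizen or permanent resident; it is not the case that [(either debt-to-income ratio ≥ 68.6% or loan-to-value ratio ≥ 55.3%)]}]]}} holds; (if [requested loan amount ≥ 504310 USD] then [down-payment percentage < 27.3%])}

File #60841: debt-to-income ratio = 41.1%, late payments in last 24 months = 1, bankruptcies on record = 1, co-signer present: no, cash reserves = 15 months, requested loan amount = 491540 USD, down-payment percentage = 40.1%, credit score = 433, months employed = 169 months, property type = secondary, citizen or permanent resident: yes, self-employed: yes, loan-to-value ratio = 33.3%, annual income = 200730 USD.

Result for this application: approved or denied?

Atomic conditions:
  months employed ≥ 17 months: 169 ≥ 17 is true
  property type ∈ {primary, secondary}: secondary is in the set → true
  credit score < 661: 433 < 661 is true
  annual income < 126826 USD: 200730 < 126826 is false
  loan-to-value ratio ≥ 34.9%: 33.3 ≥ 34.9 is false
  late payments in last 24 months ≥ 11: 1 ≥ 11 is false
  requested loan amount ≥ 132594 USD: 491540 ≥ 132594 is true
  loan-to-value ratio < 63.6%: 33.3 < 63.6 is true
  property type ∈ {investment, secondary}: secondary is in the set → true
  self-employed: yes → true
  bankruptcies on record ≤ 1: 1 ≤ 1 is true
  cash reserves ≥ 27 months: 15 ≥ 27 is false
  co-signer present: no → false
  down-payment percentage > 54.5%: 40.1 > 54.5 is false
  citizen or permanent resident: yes → true
  debt-to-income ratio ≥ 68.6%: 41.1 ≥ 68.6 is false
  loan-to-value ratio ≥ 55.3%: 33.3 ≥ 55.3 is false
  requested loan amount ≥ 504310 USD: 491540 ≥ 504310 is false
  down-payment percentage < 27.3%: 40.1 < 27.3 is false
Combine:
[1.1.1.3] true AND false = false
[1.1.1] true OR true OR false = true
[1.1.2.3] true AND true = true
[1.1.2] false OR false OR true = true
[1.1] exactly-one(true, true) = false
[1.2.1] true AND true = true
[1.2.2] true OR false = true
[1.2.3] false OR false = false
[1.2.4.1.1.2.1] false OR false = false
[1.2.4.1.1.2] NOT false = true
[1.2.4.1.1] true AND true = true
[1.2.4.1] NOT true = false
[1.2.4] NOT false = true
[1.2] true AND true AND false AND true = false
[1] exactly-one(false, false) = false
[2] false → false (antecedent false ⇒ implication holds) = true
[root] false AND true = false
Overall: false → denied

Denied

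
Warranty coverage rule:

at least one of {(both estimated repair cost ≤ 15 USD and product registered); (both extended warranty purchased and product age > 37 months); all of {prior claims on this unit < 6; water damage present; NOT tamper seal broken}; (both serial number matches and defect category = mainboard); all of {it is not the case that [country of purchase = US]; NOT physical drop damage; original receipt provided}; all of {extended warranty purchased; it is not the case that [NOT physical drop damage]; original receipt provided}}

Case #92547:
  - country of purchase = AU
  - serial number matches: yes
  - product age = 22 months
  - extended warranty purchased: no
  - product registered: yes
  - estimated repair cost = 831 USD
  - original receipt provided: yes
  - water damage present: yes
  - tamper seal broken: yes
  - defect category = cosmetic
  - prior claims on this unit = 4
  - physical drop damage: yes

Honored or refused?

Atomic conditions:
  estimated repair cost ≤ 15 USD: 831 ≤ 15 is false
  product registered: yes → true
  extended warranty purchased: no → false
  product age > 37 months: 22 > 37 is false
  prior claims on this unit < 6: 4 < 6 is true
  water damage present: yes → true
  NOT tamper seal broken: yes → false
  serial number matches: yes → true
  defect category = mainboard: cosmetic == mainboard is false
  country of purchase = US: AU == US is false
  NOT physical drop damage: yes → false
  original receipt provided: yes → true
Combine:
[1] false AND true = false
[2] false AND false = false
[3] true AND true AND false = false
[4] true AND false = false
[5.1] NOT false = true
[5] true AND false AND true = false
[6.2] NOT false = true
[6] false AND true AND true = false
[root] false OR false OR false OR false OR false OR false = false
Overall: false → refused

Refused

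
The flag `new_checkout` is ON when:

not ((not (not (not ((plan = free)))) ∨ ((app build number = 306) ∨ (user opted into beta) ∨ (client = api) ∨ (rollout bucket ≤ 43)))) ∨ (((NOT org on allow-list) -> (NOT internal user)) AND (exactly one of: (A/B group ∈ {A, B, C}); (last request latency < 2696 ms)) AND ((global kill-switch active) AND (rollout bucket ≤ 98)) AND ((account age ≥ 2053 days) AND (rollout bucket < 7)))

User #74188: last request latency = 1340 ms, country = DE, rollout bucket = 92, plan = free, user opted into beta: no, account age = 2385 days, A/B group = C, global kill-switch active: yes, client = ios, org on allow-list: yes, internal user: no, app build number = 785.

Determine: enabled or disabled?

Enabled

Atomic conditions:
  plan = free: free == free is true
  app build number = 306: 785 == 306 is false
  user opted into beta: no → false
  client = api: ios == api is false
  rollout bucket ≤ 43: 92 ≤ 43 is false
  NOT org on allow-list: yes → false
  NOT internal user: no → true
  A/B group ∈ {A, B, C}: C is in the set → true
  last request latency < 2696 ms: 1340 < 2696 is true
  global kill-switch active: yes → true
  rollout bucket ≤ 98: 92 ≤ 98 is true
  account age ≥ 2053 days: 2385 ≥ 2053 is true
  rollout bucket < 7: 92 < 7 is false
Combine:
[1.1.1.1.1] NOT true = false
[1.1.1.1] NOT false = true
[1.1.1] NOT true = false
[1.1.2] false OR false OR false OR false = false
[1.1] false OR false = false
[1] NOT false = true
[2.1] false → true (antecedent false ⇒ implication holds) = true
[2.2] exactly-one(true, true) = false
[2.3] true AND true = true
[2.4] true AND false = false
[2] true AND false AND true AND false = false
[root] true OR false = true
Overall: true → enabled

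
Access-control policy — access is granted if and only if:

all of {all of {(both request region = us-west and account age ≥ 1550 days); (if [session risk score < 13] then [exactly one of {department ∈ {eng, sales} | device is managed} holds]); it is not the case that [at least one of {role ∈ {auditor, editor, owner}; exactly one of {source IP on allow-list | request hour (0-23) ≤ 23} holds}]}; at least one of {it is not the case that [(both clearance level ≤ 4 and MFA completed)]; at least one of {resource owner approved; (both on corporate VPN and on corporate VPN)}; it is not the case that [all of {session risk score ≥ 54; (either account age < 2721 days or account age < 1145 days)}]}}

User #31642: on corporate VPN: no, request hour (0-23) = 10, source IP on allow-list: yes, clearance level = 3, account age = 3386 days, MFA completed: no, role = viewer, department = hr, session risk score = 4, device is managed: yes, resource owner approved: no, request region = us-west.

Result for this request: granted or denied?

Atomic conditions:
  request region = us-west: us-west == us-west is true
  account age ≥ 1550 days: 3386 ≥ 1550 is true
  session risk score < 13: 4 < 13 is true
  department ∈ {eng, sales}: hr is not in the set → false
  device is managed: yes → true
  role ∈ {auditor, editor, owner}: viewer is not in the set → false
  source IP on allow-list: yes → true
  request hour (0-23) ≤ 23: 10 ≤ 23 is true
  clearance level ≤ 4: 3 ≤ 4 is true
  MFA completed: no → false
  resource owner approved: no → false
  on corporate VPN: no → false
  session risk score ≥ 54: 4 ≥ 54 is false
  account age < 2721 days: 3386 < 2721 is false
  account age < 1145 days: 3386 < 1145 is false
Combine:
[1.1] true AND true = true
[1.2.2] exactly-one(false, true) = true
[1.2] true → true = true
[1.3.1.2] exactly-one(true, true) = false
[1.3.1] false OR false = false
[1.3] NOT false = true
[1] true AND true AND true = true
[2.1.1] true AND false = false
[2.1] NOT false = true
[2.2.2] false AND false = false
[2.2] false OR false = false
[2.3.1.2] false OR false = false
[2.3.1] false AND false = false
[2.3] NOT false = true
[2] true OR false OR true = true
[root] true AND true = true
Overall: true → granted

Granted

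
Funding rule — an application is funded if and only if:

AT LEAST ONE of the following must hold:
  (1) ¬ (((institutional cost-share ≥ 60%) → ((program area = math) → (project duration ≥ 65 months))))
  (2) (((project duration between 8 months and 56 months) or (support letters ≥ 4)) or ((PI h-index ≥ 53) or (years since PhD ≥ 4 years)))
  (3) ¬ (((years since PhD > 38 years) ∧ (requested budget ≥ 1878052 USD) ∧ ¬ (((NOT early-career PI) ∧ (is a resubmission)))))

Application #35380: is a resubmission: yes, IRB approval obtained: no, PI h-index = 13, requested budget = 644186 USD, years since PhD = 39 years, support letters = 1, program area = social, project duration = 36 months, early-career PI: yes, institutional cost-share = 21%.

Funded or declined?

Funded

Atomic conditions:
  institutional cost-share ≥ 60%: 21 ≥ 60 is false
  program area = math: social == math is false
  project duration ≥ 65 months: 36 ≥ 65 is false
  project duration between 8 months and 56 months: 36 in [8, 56] is true
  support letters ≥ 4: 1 ≥ 4 is false
  PI h-index ≥ 53: 13 ≥ 53 is false
  years since PhD ≥ 4 years: 39 ≥ 4 is true
  years since PhD > 38 years: 39 > 38 is true
  requested budget ≥ 1878052 USD: 644186 ≥ 1878052 is false
  NOT early-career PI: yes → false
  is a resubmission: yes → true
Combine:
[1.1.2] false → false (antecedent false ⇒ implication holds) = true
[1.1] false → true (antecedent false ⇒ implication holds) = true
[1] NOT true = false
[2.1] true OR false = true
[2.2] false OR true = true
[2] true OR true = true
[3.1.3.1] false AND true = false
[3.1.3] NOT false = true
[3.1] true AND false AND true = false
[3] NOT false = true
[root] false OR true OR true = true
Overall: true → funded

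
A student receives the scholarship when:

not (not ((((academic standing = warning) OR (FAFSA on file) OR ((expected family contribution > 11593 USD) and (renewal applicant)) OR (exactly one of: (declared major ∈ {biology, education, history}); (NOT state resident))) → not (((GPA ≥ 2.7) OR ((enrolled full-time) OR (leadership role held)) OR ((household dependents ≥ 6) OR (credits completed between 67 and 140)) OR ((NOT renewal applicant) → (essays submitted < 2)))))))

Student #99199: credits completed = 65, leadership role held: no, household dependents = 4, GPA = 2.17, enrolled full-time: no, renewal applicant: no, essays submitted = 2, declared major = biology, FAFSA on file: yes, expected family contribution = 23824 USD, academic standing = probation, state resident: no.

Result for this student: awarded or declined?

Awarded

Atomic conditions:
  academic standing = warning: probation == warning is false
  FAFSA on file: yes → true
  expected family contribution > 11593 USD: 23824 > 11593 is true
  renewal applicant: no → false
  declared major ∈ {biology, education, history}: biology is in the set → true
  NOT state resident: no → true
  GPA ≥ 2.7: 2.17 ≥ 2.7 is false
  enrolled full-time: no → false
  leadership role held: no → false
  household dependents ≥ 6: 4 ≥ 6 is false
  credits completed between 67 and 140: 65 in [67, 140] is false
  NOT renewal applicant: no → true
  essays submitted < 2: 2 < 2 is false
Combine:
[1.1.1.3] true AND false = false
[1.1.1.4] exactly-one(true, true) = false
[1.1.1] false OR true OR false OR false = true
[1.1.2.1.2] false OR false = false
[1.1.2.1.3] false OR false = false
[1.1.2.1.4] true → false = false
[1.1.2.1] false OR false OR false OR false = false
[1.1.2] NOT false = true
[1.1] true → true = true
[1] NOT true = false
[root] NOT false = true
Overall: true → awarded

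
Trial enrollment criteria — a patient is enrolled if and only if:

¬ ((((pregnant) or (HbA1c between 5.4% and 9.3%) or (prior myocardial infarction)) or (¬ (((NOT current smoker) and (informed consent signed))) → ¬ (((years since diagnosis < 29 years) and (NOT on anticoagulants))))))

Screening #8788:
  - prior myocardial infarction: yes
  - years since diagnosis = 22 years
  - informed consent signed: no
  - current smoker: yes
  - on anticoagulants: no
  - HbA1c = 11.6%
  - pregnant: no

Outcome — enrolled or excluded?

Excluded

Atomic conditions:
  pregnant: no → false
  HbA1c between 5.4% and 9.3%: 11.6 in [5.4, 9.3] is false
  prior myocardial infarction: yes → true
  NOT current smoker: yes → false
  informed consent signed: no → false
  years since diagnosis < 29 years: 22 < 29 is true
  NOT on anticoagulants: no → true
Combine:
[1.1] false OR false OR true = true
[1.2.1.1] false AND false = false
[1.2.1] NOT false = true
[1.2.2.1] true AND true = true
[1.2.2] NOT true = false
[1.2] true → false = false
[1] true OR false = true
[root] NOT true = false
Overall: false → excluded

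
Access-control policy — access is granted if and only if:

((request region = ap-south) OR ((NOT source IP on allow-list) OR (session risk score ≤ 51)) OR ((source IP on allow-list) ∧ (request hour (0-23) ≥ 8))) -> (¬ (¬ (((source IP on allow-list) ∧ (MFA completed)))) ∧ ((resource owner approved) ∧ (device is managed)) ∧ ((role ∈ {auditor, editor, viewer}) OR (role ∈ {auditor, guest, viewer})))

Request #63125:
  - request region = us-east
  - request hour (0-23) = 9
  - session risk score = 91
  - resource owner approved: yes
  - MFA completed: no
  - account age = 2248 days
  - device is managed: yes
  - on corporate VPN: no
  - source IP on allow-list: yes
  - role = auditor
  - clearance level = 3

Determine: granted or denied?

Denied

Atomic conditions:
  request region = ap-south: us-east == ap-south is false
  NOT source IP on allow-list: yes → false
  session risk score ≤ 51: 91 ≤ 51 is false
  source IP on allow-list: yes → true
  request hour (0-23) ≥ 8: 9 ≥ 8 is true
  MFA completed: no → false
  resource owner approved: yes → true
  device is managed: yes → true
  role ∈ {auditor, editor, viewer}: auditor is in the set → true
  role ∈ {auditor, guest, viewer}: auditor is in the set → true
Combine:
[1.2] false OR false = false
[1.3] true AND true = true
[1] false OR false OR true = true
[2.1.1.1] true AND false = false
[2.1.1] NOT false = true
[2.1] NOT true = false
[2.2] true AND true = true
[2.3] true OR true = true
[2] false AND true AND true = false
[root] true → false = false
Overall: false → denied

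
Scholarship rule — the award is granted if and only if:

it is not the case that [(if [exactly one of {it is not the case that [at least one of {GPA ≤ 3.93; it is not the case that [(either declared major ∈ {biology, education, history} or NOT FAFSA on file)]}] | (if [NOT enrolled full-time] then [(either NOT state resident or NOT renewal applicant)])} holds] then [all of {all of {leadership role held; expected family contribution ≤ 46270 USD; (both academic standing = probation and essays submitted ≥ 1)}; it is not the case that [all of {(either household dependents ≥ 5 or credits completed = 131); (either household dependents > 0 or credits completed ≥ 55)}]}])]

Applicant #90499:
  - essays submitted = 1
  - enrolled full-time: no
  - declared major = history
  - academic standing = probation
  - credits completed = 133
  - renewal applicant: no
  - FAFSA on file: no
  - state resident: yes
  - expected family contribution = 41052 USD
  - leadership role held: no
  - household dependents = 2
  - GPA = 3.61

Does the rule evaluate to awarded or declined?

Awarded

Atomic conditions:
  GPA ≤ 3.93: 3.61 ≤ 3.93 is true
  declared major ∈ {biology, education, history}: history is in the set → true
  NOT FAFSA on file: no → true
  NOT enrolled full-time: no → true
  NOT state resident: yes → false
  NOT renewal applicant: no → true
  leadership role held: no → false
  expected family contribution ≤ 46270 USD: 41052 ≤ 46270 is true
  academic standing = probation: probation == probation is true
  essays submitted ≥ 1: 1 ≥ 1 is true
  household dependents ≥ 5: 2 ≥ 5 is false
  credits completed = 131: 133 == 131 is false
  household dependents > 0: 2 > 0 is true
  credits completed ≥ 55: 133 ≥ 55 is true
Combine:
[1.1.1.1.2.1] true OR true = true
[1.1.1.1.2] NOT true = false
[1.1.1.1] true OR false = true
[1.1.1] NOT true = false
[1.1.2.2] false OR true = true
[1.1.2] true → true = true
[1.1] exactly-one(false, true) = true
[1.2.1.3] true AND true = true
[1.2.1] false AND true AND true = false
[1.2.2.1.1] false OR false = false
[1.2.2.1.2] true OR true = true
[1.2.2.1] false AND true = false
[1.2.2] NOT false = true
[1.2] false AND true = false
[1] true → false = false
[root] NOT false = true
Overall: true → awarded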